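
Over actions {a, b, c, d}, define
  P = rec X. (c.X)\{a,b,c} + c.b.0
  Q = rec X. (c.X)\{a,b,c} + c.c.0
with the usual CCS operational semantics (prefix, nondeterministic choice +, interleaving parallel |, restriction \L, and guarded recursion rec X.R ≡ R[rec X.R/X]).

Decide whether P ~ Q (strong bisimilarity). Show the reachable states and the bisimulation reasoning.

not bisimilar

LTS(P): 3 reachable states
  s0 = rec X. (c.X)\{a,b,c} + c.b.0 → --c--▸ s1
  s1 = b.0 → --b--▸ s2
  s2 = 0 → ∅
LTS(Q): 3 reachable states
  t0 = rec X. (c.X)\{a,b,c} + c.c.0 → --c--▸ t1
  t1 = c.0 → --c--▸ t2
  t2 = 0 → ∅
Coarsest stable partition (strong bisimilarity classes):
  B0 = {s0}
  B1 = {s1}
  B2 = {s2, t2}
  B3 = {t0}
  B4 = {t1}
s0 ∈ B0, t0 ∈ B3 → different blocks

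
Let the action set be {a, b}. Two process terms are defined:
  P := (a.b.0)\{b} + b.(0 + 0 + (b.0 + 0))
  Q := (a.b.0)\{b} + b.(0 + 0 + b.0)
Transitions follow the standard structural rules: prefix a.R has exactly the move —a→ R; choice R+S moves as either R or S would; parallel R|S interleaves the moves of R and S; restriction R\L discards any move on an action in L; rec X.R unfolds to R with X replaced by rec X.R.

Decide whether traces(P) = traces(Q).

YES

Reachable graph of P (4 states):
  s0 = (a.b.0)\{b} + b.(0 + 0 + (b.0 + 0)) has moves =a=> s1, =b=> s2
  s1 = (b.0)\{b} has moves (no moves)
  s2 = 0 + 0 + (b.0 + 0) has moves =b=> s3
  s3 = 0 has moves (no moves)
Reachable graph of Q (4 states):
  t0 = (a.b.0)\{b} + b.(0 + 0 + b.0) has moves =a=> t1, =b=> t2
  t1 = (b.0)\{b} has moves (no moves)
  t2 = 0 + 0 + b.0 has moves =b=> t3
  t3 = 0 has moves (no moves)
Partition-refinement fixed point:
  B0 = {s0, t0}
  B1 = {s1, s3, t1, t3}
  B2 = {s2, t2}
s0 ∈ B0, t0 ∈ B0 → same block
Bisimilar ⇒ trace-equivalent.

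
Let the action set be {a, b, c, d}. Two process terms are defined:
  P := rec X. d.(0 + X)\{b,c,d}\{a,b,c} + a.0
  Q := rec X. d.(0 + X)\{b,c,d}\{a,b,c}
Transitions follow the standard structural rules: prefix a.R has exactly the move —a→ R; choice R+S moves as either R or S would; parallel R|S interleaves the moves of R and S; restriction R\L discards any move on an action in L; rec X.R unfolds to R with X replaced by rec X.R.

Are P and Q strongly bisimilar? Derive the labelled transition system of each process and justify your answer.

LTS(P): 3 reachable states
  u0 = rec X. d.(0 + X)\{b,c,d}\{a,b,c} + a.0 | —a→ u1, —d→ u2
  u1 = 0 | stopped
  u2 = (0 + (rec X. d.(0 + X)\{b,c,d}\{a,b,c} + a.0))\{b,c,d}\{a,b,c} | stopped
LTS(Q): 2 reachable states
  v0 = rec X. d.(0 + X)\{b,c,d}\{a,b,c} | —d→ v1
  v1 = (0 + (rec X. d.(0 + X)\{b,c,d}\{a,b,c}))\{b,c,d}\{a,b,c} | stopped
Bisimilarity quotient blocks:
  B0 = {u0}
  B1 = {u1, u2, v1}
  B2 = {v0}
u0 ∈ B0, v0 ∈ B2 → different blocks

NO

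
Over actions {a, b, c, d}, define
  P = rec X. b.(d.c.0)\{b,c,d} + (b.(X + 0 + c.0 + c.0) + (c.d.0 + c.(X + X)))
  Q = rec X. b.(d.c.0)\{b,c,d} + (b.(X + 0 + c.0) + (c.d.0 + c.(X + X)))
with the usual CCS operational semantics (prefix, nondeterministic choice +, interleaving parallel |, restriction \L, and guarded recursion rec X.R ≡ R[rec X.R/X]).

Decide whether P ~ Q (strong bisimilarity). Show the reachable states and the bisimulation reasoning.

P's transition system — 6 states:
  p0 = rec X. b.(d.c.0)\{b,c,d} + (b.(X + 0 + c.0 + c.0) + (c.d.0 + c.(X + X))) | ··b··> p1, ··b··> p2, ··c··> p3, ··c··> p4
  p1 = (d.c.0)\{b,c,d} | ·
  p2 = (rec X. b.(d.c.0)\{b,c,d} + (b.(X + 0 + c.0 + c.0) + (c.d.0 + c.(X + X)))) + 0 + c.0 + c.0 | ··b··> p1, ··b··> p2, ··c··> p3, ··c··> p4, ··c··> p5
  p3 = (rec X. b.(d.c.0)\{b,c,d} + (b.(X + 0 + c.0 + c.0) + (c.d.0 + c.(X + X)))) + (rec X. b.(d.c.0)\{b,c,d} + (b.(X + 0 + c.0 + c.0) + (c.d.0 + c.(X + X)))) | ··b··> p1, ··b··> p2, ··c··> p3, ··c··> p4
  p4 = d.0 | ··d··> p5
  p5 = 0 | ·
Q's transition system — 6 states:
  q0 = rec X. b.(d.c.0)\{b,c,d} + (b.(X + 0 + c.0) + (c.d.0 + c.(X + X))) | ··b··> q1, ··b··> q2, ··c··> q3, ··c··> q4
  q1 = (d.c.0)\{b,c,d} | ·
  q2 = (rec X. b.(d.c.0)\{b,c,d} + (b.(X + 0 + c.0) + (c.d.0 + c.(X + X)))) + 0 + c.0 | ··b··> q1, ··b··> q2, ··c··> q3, ··c··> q4, ··c··> q5
  q3 = (rec X. b.(d.c.0)\{b,c,d} + (b.(X + 0 + c.0) + (c.d.0 + c.(X + X)))) + (rec X. b.(d.c.0)\{b,c,d} + (b.(X + 0 + c.0) + (c.d.0 + c.(X + X)))) | ··b··> q1, ··b··> q2, ··c··> q3, ··c··> q4
  q4 = d.0 | ··d··> q5
  q5 = 0 | ·
Bisimilarity quotient blocks:
  B0 = {p0, p3, q0, q3}
  B1 = {p1, p5, q1, q5}
  B2 = {p2, q2}
  B3 = {p4, q4}
p0 ∈ B0, q0 ∈ B0 → same block

YES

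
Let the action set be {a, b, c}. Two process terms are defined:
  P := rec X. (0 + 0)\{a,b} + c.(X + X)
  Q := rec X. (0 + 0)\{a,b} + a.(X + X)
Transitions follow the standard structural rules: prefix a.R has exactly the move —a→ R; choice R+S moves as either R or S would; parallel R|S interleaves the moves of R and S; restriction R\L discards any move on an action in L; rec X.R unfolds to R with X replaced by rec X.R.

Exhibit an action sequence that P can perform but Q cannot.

c

LTS(P): 2 reachable states
  p0 = rec X. (0 + 0)\{a,b} + c.(X + X) → =c=> p1
  p1 = (rec X. (0 + 0)\{a,b} + c.(X + X)) + (rec X. (0 + 0)\{a,b} + c.(X + X)) → =c=> p1
LTS(Q): 2 reachable states
  q0 = rec X. (0 + 0)\{a,b} + a.(X + X) → =a=> q1
  q1 = (rec X. (0 + 0)\{a,b} + a.(X + X)) + (rec X. (0 + 0)\{a,b} + a.(X + X)) → =a=> q1
Trace ⟨c⟩ through P, begin at {p0}:
  step 1 (c): {p1}
  — P admits the full trace.
Trace ⟨c⟩ through Q, begin at {q0}:
  step 1 (c): no successor for Q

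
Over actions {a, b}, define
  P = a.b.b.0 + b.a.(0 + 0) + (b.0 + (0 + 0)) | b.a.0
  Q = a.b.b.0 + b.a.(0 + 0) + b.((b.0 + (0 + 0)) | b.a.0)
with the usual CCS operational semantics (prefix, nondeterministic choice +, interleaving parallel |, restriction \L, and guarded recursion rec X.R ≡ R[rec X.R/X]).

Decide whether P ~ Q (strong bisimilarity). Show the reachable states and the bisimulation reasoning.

not bisimilar

LTS(P): 11 reachable states
  m0 = a.b.b.0 + b.a.(0 + 0) + (b.0 + (0 + 0)) | b.a.0 ⊢ --a--▸ m1, --b--▸ m2, --b--▸ m3, --b--▸ m4
  m1 = b.b.0 ⊢ --b--▸ m5
  m2 = (b.0 + (0 + 0)) | a.0 ⊢ --a--▸ m6, --b--▸ m7
  m3 = 0 | b.a.0 ⊢ --b--▸ m7
  m4 = a.(0 + 0) ⊢ --a--▸ m8
  m5 = b.0 ⊢ --b--▸ m9
  m6 = (b.0 + (0 + 0)) | 0 ⊢ --b--▸ m10
  m7 = 0 | a.0 ⊢ --a--▸ m10
  m8 = 0 + 0 ⊢ (no moves)
  m9 = 0 ⊢ (no moves)
  m10 = 0 | 0 ⊢ (no moves)
LTS(Q): 12 reachable states
  n0 = a.b.b.0 + b.a.(0 + 0) + b.((b.0 + (0 + 0)) | b.a.0) ⊢ --a--▸ n1, --b--▸ n2, --b--▸ n3
  n1 = b.b.0 ⊢ --b--▸ n4
  n2 = (b.0 + (0 + 0)) | b.a.0 ⊢ --b--▸ n5, --b--▸ n6
  n3 = a.(0 + 0) ⊢ --a--▸ n7
  n4 = b.0 ⊢ --b--▸ n8
  n5 = (b.0 + (0 + 0)) | a.0 ⊢ --a--▸ n9, --b--▸ n10
  n6 = 0 | b.a.0 ⊢ --b--▸ n10
  n7 = 0 + 0 ⊢ (no moves)
  n8 = 0 ⊢ (no moves)
  n9 = (b.0 + (0 + 0)) | 0 ⊢ --b--▸ n11
  n10 = 0 | a.0 ⊢ --a--▸ n11
  n11 = 0 | 0 ⊢ (no moves)
Bisimilarity quotient blocks:
  B0 = {m0}
  B1 = {m1, n1}
  B2 = {m5, m6, n4, n9}
  B3 = {m10, m8, m9, n11, n7, n8}
  B4 = {m2, n5}
  B5 = {m4, m7, n10, n3}
  B6 = {m3, n6}
  B7 = {n0}
  B8 = {n2}
m0 ∈ B0, n0 ∈ B7 → different blocks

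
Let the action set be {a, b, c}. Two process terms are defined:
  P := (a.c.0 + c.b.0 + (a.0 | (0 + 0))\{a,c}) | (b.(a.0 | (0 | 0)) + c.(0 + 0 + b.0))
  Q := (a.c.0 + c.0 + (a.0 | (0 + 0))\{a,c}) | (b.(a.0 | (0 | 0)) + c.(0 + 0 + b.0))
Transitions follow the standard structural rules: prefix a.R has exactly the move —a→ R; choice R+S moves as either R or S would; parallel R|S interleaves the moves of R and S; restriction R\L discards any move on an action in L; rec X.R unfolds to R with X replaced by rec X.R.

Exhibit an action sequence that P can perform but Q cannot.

Reachable graph of P (20 states):
  u0 = (a.c.0 + c.b.0 + (a.0 | (0 + 0))\{a,c}) | (b.(a.0 | (0 | 0)) + c.(0 + 0 + b.0)) has moves —a→ u1, —b→ u2, —c→ u3, —c→ u4
  u1 = c.0 | (b.(a.0 | (0 | 0)) + c.(0 + 0 + b.0)) has moves —b→ u5, —c→ u6, —c→ u7
  u2 = (a.c.0 + c.b.0 + (a.0 | (0 + 0))\{a,c}) | (a.0 | (0 | 0)) has moves —a→ u5, —a→ u8, —c→ u9
  u3 = (a.c.0 + c.b.0 + (a.0 | (0 + 0))\{a,c}) | (0 + 0 + b.0) has moves —a→ u7, —b→ u10, —c→ u11
  u4 = b.0 | (b.(a.0 | (0 | 0)) + c.(0 + 0 + b.0)) has moves —b→ u6, —b→ u9, —c→ u11
  u5 = c.0 | (a.0 | (0 | 0)) has moves —a→ u12, —c→ u13
  u6 = 0 | (b.(a.0 | (0 | 0)) + c.(0 + 0 + b.0)) has moves —b→ u13, —c→ u14
  u7 = c.0 | (0 + 0 + b.0) has moves —b→ u15, —c→ u14
  u8 = (a.c.0 + c.b.0 + (a.0 | (0 + 0))\{a,c}) | (0 | (0 | 0)) has moves —a→ u12, —c→ u16
  u9 = b.0 | (a.0 | (0 | 0)) has moves —a→ u16, —b→ u13
  u10 = (a.c.0 + c.b.0 + (a.0 | (0 + 0))\{a,c}) | 0 has moves —a→ u15, —c→ u17
  u11 = b.0 | (0 + 0 + b.0) has moves —b→ u14, —b→ u17
  u12 = c.0 | (0 | (0 | 0)) has moves —c→ u18
  u13 = 0 | (a.0 | (0 | 0)) has moves —a→ u18
  u14 = 0 | (0 + 0 + b.0) has moves —b→ u19
  u15 = c.0 | 0 has moves —c→ u19
  u16 = b.0 | (0 | (0 | 0)) has moves —b→ u18
  u17 = b.0 | 0 has moves —b→ u19
  u18 = 0 | (0 | (0 | 0)) has moves (no moves)
  u19 = 0 | 0 has moves (no moves)
Reachable graph of Q (15 states):
  v0 = (a.c.0 + c.0 + (a.0 | (0 + 0))\{a,c}) | (b.(a.0 | (0 | 0)) + c.(0 + 0 + b.0)) has moves —a→ v1, —b→ v2, —c→ v3, —c→ v4
  v1 = c.0 | (b.(a.0 | (0 | 0)) + c.(0 + 0 + b.0)) has moves —b→ v5, —c→ v4, —c→ v6
  v2 = (a.c.0 + c.0 + (a.0 | (0 + 0))\{a,c}) | (a.0 | (0 | 0)) has moves —a→ v5, —a→ v7, —c→ v8
  v3 = (a.c.0 + c.0 + (a.0 | (0 + 0))\{a,c}) | (0 + 0 + b.0) has moves —a→ v6, —b→ v9, —c→ v10
  v4 = 0 | (b.(a.0 | (0 | 0)) + c.(0 + 0 + b.0)) has moves —b→ v8, —c→ v10
  v5 = c.0 | (a.0 | (0 | 0)) has moves —a→ v11, —c→ v8
  v6 = c.0 | (0 + 0 + b.0) has moves —b→ v12, —c→ v10
  v7 = (a.c.0 + c.0 + (a.0 | (0 + 0))\{a,c}) | (0 | (0 | 0)) has moves —a→ v11, —c→ v13
  v8 = 0 | (a.0 | (0 | 0)) has moves —a→ v13
  v9 = (a.c.0 + c.0 + (a.0 | (0 + 0))\{a,c}) | 0 has moves —a→ v12, —c→ v14
  v10 = 0 | (0 + 0 + b.0) has moves —b→ v14
  v11 = c.0 | (0 | (0 | 0)) has moves —c→ v13
  v12 = c.0 | 0 has moves —c→ v14
  v13 = 0 | (0 | (0 | 0)) has moves (no moves)
  v14 = 0 | 0 has moves (no moves)
Trace ⟨bcb⟩ through P, begin at {u0}:
  after b @ step 1: {u2}
  after c @ step 2: {u9}
  after b @ step 3: {u13}
  ✓ P
Trace ⟨bcb⟩ through Q, begin at {v0}:
  after b @ step 1: {v2}
  after c @ step 2: {v8}
  after b @ step 3: ∅ (Q stuck)

bcb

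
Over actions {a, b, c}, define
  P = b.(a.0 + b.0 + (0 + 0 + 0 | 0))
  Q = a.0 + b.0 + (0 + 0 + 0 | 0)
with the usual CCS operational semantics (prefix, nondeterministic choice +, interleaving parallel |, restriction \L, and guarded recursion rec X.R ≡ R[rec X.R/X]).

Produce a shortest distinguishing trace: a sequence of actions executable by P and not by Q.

P's transition system — 3 states:
  m0 = b.(a.0 + b.0 + (0 + 0 + 0 | 0)) | -b-> m1
  m1 = a.0 + b.0 + (0 + 0 + 0 | 0) | -a-> m2, -b-> m2
  m2 = 0 | (no moves)
Q's transition system — 2 states:
  n0 = a.0 + b.0 + (0 + 0 + 0 | 0) | -a-> n1, -b-> n1
  n1 = 0 | (no moves)
Run σ = ⟨ba⟩ on P: start {m0}
  step 1 (b): {m1}
  step 2 (a): {m2}
  P completes σ.
Run σ = ⟨ba⟩ on Q: start {n0}
  step 1 (b): {n1}
  step 2 (a): no successor for Q

ba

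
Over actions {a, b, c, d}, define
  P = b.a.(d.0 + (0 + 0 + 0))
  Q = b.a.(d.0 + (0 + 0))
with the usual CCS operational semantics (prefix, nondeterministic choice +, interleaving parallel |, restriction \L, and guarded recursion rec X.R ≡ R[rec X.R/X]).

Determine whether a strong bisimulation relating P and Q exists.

P ~ Q

Reachable graph of P (4 states):
  u0 = b.a.(d.0 + (0 + 0 + 0)) | ··b··> u1
  u1 = a.(d.0 + (0 + 0 + 0)) | ··a··> u2
  u2 = d.0 + (0 + 0 + 0) | ··d··> u3
  u3 = 0 | ·
Reachable graph of Q (4 states):
  v0 = b.a.(d.0 + (0 + 0)) | ··b··> v1
  v1 = a.(d.0 + (0 + 0)) | ··a··> v2
  v2 = d.0 + (0 + 0) | ··d··> v3
  v3 = 0 | ·
Partition-refinement fixed point:
  B0 = {u0, v0}
  B1 = {u1, v1}
  B2 = {u2, v2}
  B3 = {u3, v3}
u0 ∈ B0, v0 ∈ B0 → same block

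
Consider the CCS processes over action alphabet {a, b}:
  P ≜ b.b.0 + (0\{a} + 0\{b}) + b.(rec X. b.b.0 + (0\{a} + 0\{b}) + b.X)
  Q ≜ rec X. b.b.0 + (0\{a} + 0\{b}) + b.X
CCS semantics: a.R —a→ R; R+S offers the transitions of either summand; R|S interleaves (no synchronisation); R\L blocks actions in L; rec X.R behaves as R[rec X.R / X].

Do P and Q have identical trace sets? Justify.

LTS(P): 4 reachable states
  s0 = b.b.0 + (0\{a} + 0\{b}) + b.(rec X. b.b.0 + (0\{a} + 0\{b}) + b.X) → -b-> s1, -b-> s2
  s1 = b.0 → -b-> s3
  s2 = rec X. b.b.0 + (0\{a} + 0\{b}) + b.X → -b-> s1, -b-> s2
  s3 = 0 → ·
LTS(Q): 3 reachable states
  t0 = rec X. b.b.0 + (0\{a} + 0\{b}) + b.X → -b-> t0, -b-> t1
  t1 = b.0 → -b-> t2
  t2 = 0 → ·
Bisimilarity quotient blocks:
  B0 = {s0, s2, t0}
  B1 = {s1, t1}
  B2 = {s3, t2}
s0 ∈ B0, t0 ∈ B0 → same block
Bisimilar ⇒ trace-equivalent.

YES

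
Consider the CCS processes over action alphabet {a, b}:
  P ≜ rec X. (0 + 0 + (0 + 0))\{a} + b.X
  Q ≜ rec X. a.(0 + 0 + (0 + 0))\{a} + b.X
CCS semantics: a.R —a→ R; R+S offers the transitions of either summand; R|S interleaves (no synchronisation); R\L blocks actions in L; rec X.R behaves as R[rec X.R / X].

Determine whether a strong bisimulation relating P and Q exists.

Reachable graph of P (1 states):
  u0 = rec X. (0 + 0 + (0 + 0))\{a} + b.X | -b-> u0
Reachable graph of Q (2 states):
  v0 = rec X. a.(0 + 0 + (0 + 0))\{a} + b.X | -a-> v1, -b-> v0
  v1 = (0 + 0 + (0 + 0))\{a} | ∅
Bisimilarity quotient blocks:
  B0 = {u0}
  B1 = {v0}
  B2 = {v1}
u0 ∈ B0, v0 ∈ B1 → different blocks

P ≁ Q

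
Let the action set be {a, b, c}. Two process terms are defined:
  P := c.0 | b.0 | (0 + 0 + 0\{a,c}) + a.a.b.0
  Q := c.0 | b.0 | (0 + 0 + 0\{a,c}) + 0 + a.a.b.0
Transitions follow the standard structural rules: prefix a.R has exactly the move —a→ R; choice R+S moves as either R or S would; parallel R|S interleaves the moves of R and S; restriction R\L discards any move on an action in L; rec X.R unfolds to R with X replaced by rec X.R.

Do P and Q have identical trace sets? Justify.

LTS(P): 7 reachable states
  p0 = c.0 | b.0 | (0 + 0 + 0\{a,c}) + a.a.b.0 ⊢ ··a··> p1, ··b··> p2, ··c··> p3
  p1 = a.b.0 ⊢ ··a··> p4
  p2 = c.0 | 0 | (0 + 0 + 0\{a,c}) ⊢ ··c··> p5
  p3 = 0 | b.0 | (0 + 0 + 0\{a,c}) ⊢ ··b··> p5
  p4 = b.0 ⊢ ··b··> p6
  p5 = 0 | 0 | (0 + 0 + 0\{a,c}) ⊢ stopped
  p6 = 0 ⊢ stopped
LTS(Q): 7 reachable states
  q0 = c.0 | b.0 | (0 + 0 + 0\{a,c}) + 0 + a.a.b.0 ⊢ ··a··> q1, ··b··> q2, ··c··> q3
  q1 = a.b.0 ⊢ ··a··> q4
  q2 = c.0 | 0 | (0 + 0 + 0\{a,c}) ⊢ ··c··> q5
  q3 = 0 | b.0 | (0 + 0 + 0\{a,c}) ⊢ ··b··> q5
  q4 = b.0 ⊢ ··b··> q6
  q5 = 0 | 0 | (0 + 0 + 0\{a,c}) ⊢ stopped
  q6 = 0 ⊢ stopped
Bisimilarity quotient blocks:
  B0 = {p0, q0}
  B1 = {p1, q1}
  B2 = {p3, p4, q3, q4}
  B3 = {p5, p6, q5, q6}
  B4 = {p2, q2}
p0 ∈ B0, q0 ∈ B0 → same block
Bisimilar ⇒ trace-equivalent.

trace-equivalent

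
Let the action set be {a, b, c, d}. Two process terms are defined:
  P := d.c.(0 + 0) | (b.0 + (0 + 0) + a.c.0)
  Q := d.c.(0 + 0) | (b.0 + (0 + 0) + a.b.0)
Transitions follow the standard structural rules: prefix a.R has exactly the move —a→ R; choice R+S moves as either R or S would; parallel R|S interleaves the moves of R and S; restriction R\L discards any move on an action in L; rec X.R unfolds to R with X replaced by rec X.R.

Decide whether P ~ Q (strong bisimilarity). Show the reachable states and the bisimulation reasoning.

P's transition system — 9 states:
  u0 = d.c.(0 + 0) | (b.0 + (0 + 0) + a.c.0) ⊢ —a→ u1, —b→ u2, —d→ u3
  u1 = d.c.(0 + 0) | c.0 ⊢ —c→ u2, —d→ u4
  u2 = d.c.(0 + 0) | 0 ⊢ —d→ u5
  u3 = c.(0 + 0) | (b.0 + (0 + 0) + a.c.0) ⊢ —a→ u4, —b→ u5, —c→ u6
  u4 = c.(0 + 0) | c.0 ⊢ —c→ u5, —c→ u7
  u5 = c.(0 + 0) | 0 ⊢ —c→ u8
  u6 = (0 + 0) | (b.0 + (0 + 0) + a.c.0) ⊢ —a→ u7, —b→ u8
  u7 = (0 + 0) | c.0 ⊢ —c→ u8
  u8 = (0 + 0) | 0 ⊢ stopped
Q's transition system — 9 states:
  v0 = d.c.(0 + 0) | (b.0 + (0 + 0) + a.b.0) ⊢ —a→ v1, —b→ v2, —d→ v3
  v1 = d.c.(0 + 0) | b.0 ⊢ —b→ v2, —d→ v4
  v2 = d.c.(0 + 0) | 0 ⊢ —d→ v5
  v3 = c.(0 + 0) | (b.0 + (0 + 0) + a.b.0) ⊢ —a→ v4, —b→ v5, —c→ v6
  v4 = c.(0 + 0) | b.0 ⊢ —b→ v5, —c→ v7
  v5 = c.(0 + 0) | 0 ⊢ —c→ v8
  v6 = (0 + 0) | (b.0 + (0 + 0) + a.b.0) ⊢ —a→ v7, —b→ v8
  v7 = (0 + 0) | b.0 ⊢ —b→ v8
  v8 = (0 + 0) | 0 ⊢ stopped
Coarsest stable partition (strong bisimilarity classes):
  B0 = {u0}
  B1 = {u2, v2}
  B2 = {u5, u7, v5}
  B3 = {u8, v8}
  B4 = {u1}
  B5 = {u4}
  B6 = {u3}
  B7 = {u6}
  B8 = {v0}
  B9 = {v3}
  B10 = {v6}
  B11 = {v7}
  B12 = {v4}
  B13 = {v1}
u0 ∈ B0, v0 ∈ B8 → different blocks

not bisimilar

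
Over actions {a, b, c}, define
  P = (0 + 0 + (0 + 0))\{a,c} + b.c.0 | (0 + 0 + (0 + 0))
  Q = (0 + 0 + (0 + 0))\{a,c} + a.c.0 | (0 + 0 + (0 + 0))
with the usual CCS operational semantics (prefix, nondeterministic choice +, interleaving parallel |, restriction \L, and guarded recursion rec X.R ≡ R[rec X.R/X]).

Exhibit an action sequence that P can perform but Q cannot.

P's transition system — 3 states:
  p0 = (0 + 0 + (0 + 0))\{a,c} + b.c.0 | (0 + 0 + (0 + 0)) | =b=> p1
  p1 = c.0 | (0 + 0 + (0 + 0)) | =c=> p2
  p2 = 0 | (0 + 0 + (0 + 0)) | ∅
Q's transition system — 3 states:
  q0 = (0 + 0 + (0 + 0))\{a,c} + a.c.0 | (0 + 0 + (0 + 0)) | =a=> q1
  q1 = c.0 | (0 + 0 + (0 + 0)) | =c=> q2
  q2 = 0 | (0 + 0 + (0 + 0)) | ∅
Run σ = ⟨b⟩ on P: start {p0}
  after b @ step 1: {p1}
  P completes σ.
Run σ = ⟨b⟩ on Q: start {q0}
  after b @ step 1: ∅ (Q stuck)

b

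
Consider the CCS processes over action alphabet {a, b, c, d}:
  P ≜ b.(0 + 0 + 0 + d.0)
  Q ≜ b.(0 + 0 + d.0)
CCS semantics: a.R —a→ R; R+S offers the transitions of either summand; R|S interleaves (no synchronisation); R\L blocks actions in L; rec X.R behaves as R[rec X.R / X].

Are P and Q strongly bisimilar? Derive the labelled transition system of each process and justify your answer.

P's transition system — 3 states:
  u0 = b.(0 + 0 + 0 + d.0) ⊢ ··b··> u1
  u1 = 0 + 0 + 0 + d.0 ⊢ ··d··> u2
  u2 = 0 ⊢ deadlocked
Q's transition system — 3 states:
  v0 = b.(0 + 0 + d.0) ⊢ ··b··> v1
  v1 = 0 + 0 + d.0 ⊢ ··d··> v2
  v2 = 0 ⊢ deadlocked
Coarsest stable partition (strong bisimilarity classes):
  B0 = {u0, v0}
  B1 = {u1, v1}
  B2 = {u2, v2}
u0 ∈ B0, v0 ∈ B0 → same block

YES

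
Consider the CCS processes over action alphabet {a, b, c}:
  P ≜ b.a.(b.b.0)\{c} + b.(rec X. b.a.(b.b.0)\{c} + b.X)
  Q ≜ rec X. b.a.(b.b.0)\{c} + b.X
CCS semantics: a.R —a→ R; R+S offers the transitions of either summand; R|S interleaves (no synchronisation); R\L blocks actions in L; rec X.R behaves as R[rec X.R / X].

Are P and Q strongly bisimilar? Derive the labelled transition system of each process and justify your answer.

P's transition system — 6 states:
  m0 = b.a.(b.b.0)\{c} + b.(rec X. b.a.(b.b.0)\{c} + b.X) | —b→ m1, —b→ m2
  m1 = a.(b.b.0)\{c} | —a→ m3
  m2 = rec X. b.a.(b.b.0)\{c} + b.X | —b→ m1, —b→ m2
  m3 = (b.b.0)\{c} | —b→ m4
  m4 = (b.0)\{c} | —b→ m5
  m5 = 0\{c} | ·
Q's transition system — 5 states:
  n0 = rec X. b.a.(b.b.0)\{c} + b.X | —b→ n0, —b→ n1
  n1 = a.(b.b.0)\{c} | —a→ n2
  n2 = (b.b.0)\{c} | —b→ n3
  n3 = (b.0)\{c} | —b→ n4
  n4 = 0\{c} | ·
Bisimilarity quotient blocks:
  B0 = {m0, m2, n0}
  B1 = {m1, n1}
  B2 = {m3, n2}
  B3 = {m4, n3}
  B4 = {m5, n4}
m0 ∈ B0, n0 ∈ B0 → same block

P ~ Q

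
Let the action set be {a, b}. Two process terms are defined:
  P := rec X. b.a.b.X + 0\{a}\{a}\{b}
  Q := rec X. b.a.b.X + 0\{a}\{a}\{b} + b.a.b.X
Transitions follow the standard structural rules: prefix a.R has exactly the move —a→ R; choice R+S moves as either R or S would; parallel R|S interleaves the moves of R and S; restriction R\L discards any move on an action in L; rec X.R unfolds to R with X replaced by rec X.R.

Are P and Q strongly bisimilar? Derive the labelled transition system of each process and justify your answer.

bisimilar

LTS(P): 3 reachable states
  m0 = rec X. b.a.b.X + 0\{a}\{a}\{b} :: =b=> m1
  m1 = a.b.(rec X. b.a.b.X + 0\{a}\{a}\{b}) :: =a=> m2
  m2 = b.(rec X. b.a.b.X + 0\{a}\{a}\{b}) :: =b=> m0
LTS(Q): 3 reachable states
  n0 = rec X. b.a.b.X + 0\{a}\{a}\{b} + b.a.b.X :: =b=> n1
  n1 = a.b.(rec X. b.a.b.X + 0\{a}\{a}\{b} + b.a.b.X) :: =a=> n2
  n2 = b.(rec X. b.a.b.X + 0\{a}\{a}\{b} + b.a.b.X) :: =b=> n0
Partition-refinement fixed point:
  B0 = {m0, n0}
  B1 = {m1, n1}
  B2 = {m2, n2}
m0 ∈ B0, n0 ∈ B0 → same block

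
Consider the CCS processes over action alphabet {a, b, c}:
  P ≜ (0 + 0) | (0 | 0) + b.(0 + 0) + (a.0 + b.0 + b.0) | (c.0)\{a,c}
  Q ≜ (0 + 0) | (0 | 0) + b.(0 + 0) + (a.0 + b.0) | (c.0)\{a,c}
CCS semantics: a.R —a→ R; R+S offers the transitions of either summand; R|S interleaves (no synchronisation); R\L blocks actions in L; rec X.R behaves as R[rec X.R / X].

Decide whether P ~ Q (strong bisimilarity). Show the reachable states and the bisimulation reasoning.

LTS(P): 3 reachable states
  u0 = (0 + 0) | (0 | 0) + b.(0 + 0) + (a.0 + b.0 + b.0) | (c.0)\{a,c} has moves --a--▸ u1, --b--▸ u1, --b--▸ u2
  u1 = 0 | (c.0)\{a,c} has moves (no moves)
  u2 = 0 + 0 has moves (no moves)
LTS(Q): 3 reachable states
  v0 = (0 + 0) | (0 | 0) + b.(0 + 0) + (a.0 + b.0) | (c.0)\{a,c} has moves --a--▸ v1, --b--▸ v1, --b--▸ v2
  v1 = 0 | (c.0)\{a,c} has moves (no moves)
  v2 = 0 + 0 has moves (no moves)
Bisimilarity quotient blocks:
  B0 = {u0, v0}
  B1 = {u1, u2, v1, v2}
u0 ∈ B0, v0 ∈ B0 → same block

bisimilar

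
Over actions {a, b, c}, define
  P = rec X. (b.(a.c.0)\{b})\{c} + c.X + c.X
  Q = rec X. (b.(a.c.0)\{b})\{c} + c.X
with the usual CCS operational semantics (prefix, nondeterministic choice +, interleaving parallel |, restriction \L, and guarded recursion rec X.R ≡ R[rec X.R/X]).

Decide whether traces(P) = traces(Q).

LTS(P): 3 reachable states
  u0 = rec X. (b.(a.c.0)\{b})\{c} + c.X + c.X → --b--▸ u1, --c--▸ u0
  u1 = (a.c.0)\{b}\{c} → --a--▸ u2
  u2 = (c.0)\{b}\{c} → (no moves)
LTS(Q): 3 reachable states
  v0 = rec X. (b.(a.c.0)\{b})\{c} + c.X → --b--▸ v1, --c--▸ v0
  v1 = (a.c.0)\{b}\{c} → --a--▸ v2
  v2 = (c.0)\{b}\{c} → (no moves)
Bisimilarity quotient blocks:
  B0 = {u0, v0}
  B1 = {u1, v1}
  B2 = {u2, v2}
u0 ∈ B0, v0 ∈ B0 → same block
Bisimilar ⇒ trace-equivalent.

traces(P) = traces(Q)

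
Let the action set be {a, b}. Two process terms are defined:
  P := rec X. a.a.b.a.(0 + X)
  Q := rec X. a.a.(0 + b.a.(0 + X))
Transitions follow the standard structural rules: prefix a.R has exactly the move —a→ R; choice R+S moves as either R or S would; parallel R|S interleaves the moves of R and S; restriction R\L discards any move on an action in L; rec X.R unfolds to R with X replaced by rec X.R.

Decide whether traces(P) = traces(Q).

Reachable graph of P (5 states):
  s0 = rec X. a.a.b.a.(0 + X) | ··a··> s1
  s1 = a.b.a.(0 + (rec X. a.a.b.a.(0 + X))) | ··a··> s2
  s2 = b.a.(0 + (rec X. a.a.b.a.(0 + X))) | ··b··> s3
  s3 = a.(0 + (rec X. a.a.b.a.(0 + X))) | ··a··> s4
  s4 = 0 + (rec X. a.a.b.a.(0 + X)) | ··a··> s1
Reachable graph of Q (5 states):
  t0 = rec X. a.a.(0 + b.a.(0 + X)) | ··a··> t1
  t1 = a.(0 + b.a.(0 + (rec X. a.a.(0 + b.a.(0 + X))))) | ··a··> t2
  t2 = 0 + b.a.(0 + (rec X. a.a.(0 + b.a.(0 + X)))) | ··b··> t3
  t3 = a.(0 + (rec X. a.a.(0 + b.a.(0 + X)))) | ··a··> t4
  t4 = 0 + (rec X. a.a.(0 + b.a.(0 + X))) | ··a··> t1
Coarsest stable partition (strong bisimilarity classes):
  B0 = {s0, s4, t0, t4}
  B1 = {s1, t1}
  B2 = {s2, t2}
  B3 = {s3, t3}
s0 ∈ B0, t0 ∈ B0 → same block
Bisimilar ⇒ trace-equivalent.

YES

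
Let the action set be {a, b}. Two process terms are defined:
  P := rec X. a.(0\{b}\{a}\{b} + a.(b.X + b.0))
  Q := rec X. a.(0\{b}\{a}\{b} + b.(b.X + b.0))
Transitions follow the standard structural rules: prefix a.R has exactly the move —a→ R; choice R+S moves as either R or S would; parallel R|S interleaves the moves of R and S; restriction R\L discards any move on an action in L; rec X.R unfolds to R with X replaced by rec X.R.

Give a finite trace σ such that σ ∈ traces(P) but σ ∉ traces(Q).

LTS(P): 4 reachable states
  m0 = rec X. a.(0\{b}\{a}\{b} + a.(b.X + b.0)) has moves --a--▸ m1
  m1 = 0\{b}\{a}\{b} + a.(b.(rec X. a.(0\{b}\{a}\{b} + a.(b.X + b.0))) + b.0) has moves --a--▸ m2
  m2 = b.(rec X. a.(0\{b}\{a}\{b} + a.(b.X + b.0))) + b.0 has moves --b--▸ m0, --b--▸ m3
  m3 = 0 has moves ∅
LTS(Q): 4 reachable states
  n0 = rec X. a.(0\{b}\{a}\{b} + b.(b.X + b.0)) has moves --a--▸ n1
  n1 = 0\{b}\{a}\{b} + b.(b.(rec X. a.(0\{b}\{a}\{b} + b.(b.X + b.0))) + b.0) has moves --b--▸ n2
  n2 = b.(rec X. a.(0\{b}\{a}\{b} + b.(b.X + b.0))) + b.0 has moves --b--▸ n0, --b--▸ n3
  n3 = 0 has moves ∅
Executing aa from P (initial set {m0}):
  step 1 (a): {m1}
  step 2 (a): {m2}
  ✓ P
Executing aa from Q (initial set {n0}):
  step 1 (a): {n1}
  step 2 (a): ∅  — Q cannot continue

aa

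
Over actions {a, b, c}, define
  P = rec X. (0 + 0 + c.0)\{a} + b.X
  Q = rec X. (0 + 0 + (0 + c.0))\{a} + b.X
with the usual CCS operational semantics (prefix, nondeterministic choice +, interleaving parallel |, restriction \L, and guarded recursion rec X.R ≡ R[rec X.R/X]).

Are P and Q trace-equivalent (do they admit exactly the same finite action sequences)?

P's transition system — 2 states:
  m0 = rec X. (0 + 0 + c.0)\{a} + b.X :: ··b··> m0, ··c··> m1
  m1 = 0\{a} :: ·
Q's transition system — 2 states:
  n0 = rec X. (0 + 0 + (0 + c.0))\{a} + b.X :: ··b··> n0, ··c··> n1
  n1 = 0\{a} :: ·
Coarsest stable partition (strong bisimilarity classes):
  B0 = {m0, n0}
  B1 = {m1, n1}
m0 ∈ B0, n0 ∈ B0 → same block
Bisimilar ⇒ trace-equivalent.

traces(P) = traces(Q)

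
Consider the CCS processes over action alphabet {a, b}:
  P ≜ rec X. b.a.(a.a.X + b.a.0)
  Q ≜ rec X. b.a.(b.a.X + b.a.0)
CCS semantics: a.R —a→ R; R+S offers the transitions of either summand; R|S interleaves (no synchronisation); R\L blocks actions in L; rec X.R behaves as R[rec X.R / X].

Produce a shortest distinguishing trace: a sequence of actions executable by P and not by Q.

Reachable graph of P (6 states):
  s0 = rec X. b.a.(a.a.X + b.a.0) has moves -b-> s1
  s1 = a.(a.a.(rec X. b.a.(a.a.X + b.a.0)) + b.a.0) has moves -a-> s2
  s2 = a.a.(rec X. b.a.(a.a.X + b.a.0)) + b.a.0 has moves -a-> s3, -b-> s4
  s3 = a.(rec X. b.a.(a.a.X + b.a.0)) has moves -a-> s0
  s4 = a.0 has moves -a-> s5
  s5 = 0 has moves stopped
Reachable graph of Q (6 states):
  t0 = rec X. b.a.(b.a.X + b.a.0) has moves -b-> t1
  t1 = a.(b.a.(rec X. b.a.(b.a.X + b.a.0)) + b.a.0) has moves -a-> t2
  t2 = b.a.(rec X. b.a.(b.a.X + b.a.0)) + b.a.0 has moves -b-> t3, -b-> t4
  t3 = a.(rec X. b.a.(b.a.X + b.a.0)) has moves -a-> t0
  t4 = a.0 has moves -a-> t5
  t5 = 0 has moves stopped
Executing baa from P (initial set {s0}):
  step 1 (b): {s1}
  step 2 (a): {s2}
  step 3 (a): {s3}
  — P admits the full trace.
Executing baa from Q (initial set {t0}):
  step 1 (b): {t1}
  step 2 (a): {t2}
  step 3 (a): no successor for Q

baa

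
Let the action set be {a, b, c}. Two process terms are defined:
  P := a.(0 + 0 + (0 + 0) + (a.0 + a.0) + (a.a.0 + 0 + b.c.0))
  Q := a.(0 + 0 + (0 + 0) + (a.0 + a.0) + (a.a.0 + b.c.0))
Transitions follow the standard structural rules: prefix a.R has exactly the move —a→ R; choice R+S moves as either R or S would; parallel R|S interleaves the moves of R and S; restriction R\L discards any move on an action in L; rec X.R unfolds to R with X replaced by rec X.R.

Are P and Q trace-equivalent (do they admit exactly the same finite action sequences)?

trace-equivalent

P's transition system — 5 states:
  p0 = a.(0 + 0 + (0 + 0) + (a.0 + a.0) + (a.a.0 + 0 + b.c.0)) → --a--▸ p1
  p1 = 0 + 0 + (0 + 0) + (a.0 + a.0) + (a.a.0 + 0 + b.c.0) → --a--▸ p2, --a--▸ p3, --b--▸ p4
  p2 = 0 → stopped
  p3 = a.0 → --a--▸ p2
  p4 = c.0 → --c--▸ p2
Q's transition system — 5 states:
  q0 = a.(0 + 0 + (0 + 0) + (a.0 + a.0) + (a.a.0 + b.c.0)) → --a--▸ q1
  q1 = 0 + 0 + (0 + 0) + (a.0 + a.0) + (a.a.0 + b.c.0) → --a--▸ q2, --a--▸ q3, --b--▸ q4
  q2 = 0 → stopped
  q3 = a.0 → --a--▸ q2
  q4 = c.0 → --c--▸ q2
Partition-refinement fixed point:
  B0 = {p0, q0}
  B1 = {p1, q1}
  B2 = {p2, q2}
  B3 = {p4, q4}
  B4 = {p3, q3}
p0 ∈ B0, q0 ∈ B0 → same block
Bisimilar ⇒ trace-equivalent.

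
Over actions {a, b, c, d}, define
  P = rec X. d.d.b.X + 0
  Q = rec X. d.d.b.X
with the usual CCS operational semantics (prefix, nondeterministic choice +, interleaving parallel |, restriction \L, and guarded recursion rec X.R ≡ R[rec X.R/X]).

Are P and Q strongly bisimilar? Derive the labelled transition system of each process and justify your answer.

LTS(P): 3 reachable states
  m0 = rec X. d.d.b.X + 0 :: —d→ m1
  m1 = d.b.(rec X. d.d.b.X + 0) :: —d→ m2
  m2 = b.(rec X. d.d.b.X + 0) :: —b→ m0
LTS(Q): 3 reachable states
  n0 = rec X. d.d.b.X :: —d→ n1
  n1 = d.b.(rec X. d.d.b.X) :: —d→ n2
  n2 = b.(rec X. d.d.b.X) :: —b→ n0
Partition-refinement fixed point:
  B0 = {m0, n0}
  B1 = {m1, n1}
  B2 = {m2, n2}
m0 ∈ B0, n0 ∈ B0 → same block

YES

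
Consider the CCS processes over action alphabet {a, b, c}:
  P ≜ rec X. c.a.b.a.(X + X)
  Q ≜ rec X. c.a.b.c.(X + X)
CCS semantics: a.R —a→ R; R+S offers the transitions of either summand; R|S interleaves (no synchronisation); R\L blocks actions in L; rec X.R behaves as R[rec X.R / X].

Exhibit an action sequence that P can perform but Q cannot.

P's transition system — 5 states:
  u0 = rec X. c.a.b.a.(X + X) ⊢ —c→ u1
  u1 = a.b.a.((rec X. c.a.b.a.(X + X)) + (rec X. c.a.b.a.(X + X))) ⊢ —a→ u2
  u2 = b.a.((rec X. c.a.b.a.(X + X)) + (rec X. c.a.b.a.(X + X))) ⊢ —b→ u3
  u3 = a.((rec X. c.a.b.a.(X + X)) + (rec X. c.a.b.a.(X + X))) ⊢ —a→ u4
  u4 = (rec X. c.a.b.a.(X + X)) + (rec X. c.a.b.a.(X + X)) ⊢ —c→ u1
Q's transition system — 5 states:
  v0 = rec X. c.a.b.c.(X + X) ⊢ —c→ v1
  v1 = a.b.c.((rec X. c.a.b.c.(X + X)) + (rec X. c.a.b.c.(X + X))) ⊢ —a→ v2
  v2 = b.c.((rec X. c.a.b.c.(X + X)) + (rec X. c.a.b.c.(X + X))) ⊢ —b→ v3
  v3 = c.((rec X. c.a.b.c.(X + X)) + (rec X. c.a.b.c.(X + X))) ⊢ —c→ v4
  v4 = (rec X. c.a.b.c.(X + X)) + (rec X. c.a.b.c.(X + X)) ⊢ —c→ v1
Run σ = ⟨caba⟩ on P: start {u0}
  [1] c ⇒ {u1}
  [2] a ⇒ {u2}
  [3] b ⇒ {u3}
  [4] a ⇒ {u4}
  P completes σ.
Run σ = ⟨caba⟩ on Q: start {v0}
  [1] c ⇒ {v1}
  [2] a ⇒ {v2}
  [3] b ⇒ {v3}
  [4] a ⇒ no successor for Q

caba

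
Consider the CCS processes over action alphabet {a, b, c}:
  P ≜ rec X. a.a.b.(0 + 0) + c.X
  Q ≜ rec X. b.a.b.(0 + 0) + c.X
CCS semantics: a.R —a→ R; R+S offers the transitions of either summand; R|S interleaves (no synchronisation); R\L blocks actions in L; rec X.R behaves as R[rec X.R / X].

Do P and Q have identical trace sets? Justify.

P's transition system — 4 states:
  m0 = rec X. a.a.b.(0 + 0) + c.X → -a-> m1, -c-> m0
  m1 = a.b.(0 + 0) → -a-> m2
  m2 = b.(0 + 0) → -b-> m3
  m3 = 0 + 0 → deadlocked
Q's transition system — 4 states:
  n0 = rec X. b.a.b.(0 + 0) + c.X → -b-> n1, -c-> n0
  n1 = a.b.(0 + 0) → -a-> n2
  n2 = b.(0 + 0) → -b-> n3
  n3 = 0 + 0 → deadlocked
Trace ⟨a⟩ through P, begin at {m0}:
  step 1 (a): {m1}
  — P admits the full trace.
Trace ⟨a⟩ through Q, begin at {n0}:
  step 1 (a): ∅  — Q cannot continue

traces(P) ≠ traces(Q) — witness ⟨a⟩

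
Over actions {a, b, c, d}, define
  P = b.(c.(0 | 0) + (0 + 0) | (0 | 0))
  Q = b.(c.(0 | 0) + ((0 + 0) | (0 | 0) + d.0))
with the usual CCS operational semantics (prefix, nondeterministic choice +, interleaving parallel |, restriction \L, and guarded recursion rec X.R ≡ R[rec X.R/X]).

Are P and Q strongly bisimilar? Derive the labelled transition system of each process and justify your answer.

Reachable graph of P (3 states):
  u0 = b.(c.(0 | 0) + (0 + 0) | (0 | 0)) | =b=> u1
  u1 = c.(0 | 0) + (0 + 0) | (0 | 0) | =c=> u2
  u2 = 0 | 0 | ·
Reachable graph of Q (4 states):
  v0 = b.(c.(0 | 0) + ((0 + 0) | (0 | 0) + d.0)) | =b=> v1
  v1 = c.(0 | 0) + ((0 + 0) | (0 | 0) + d.0) | =c=> v2, =d=> v3
  v2 = 0 | 0 | ·
  v3 = 0 | ·
Partition-refinement fixed point:
  B0 = {u0}
  B1 = {u1}
  B2 = {u2, v2, v3}
  B3 = {v0}
  B4 = {v1}
u0 ∈ B0, v0 ∈ B3 → different blocks

P ≁ Q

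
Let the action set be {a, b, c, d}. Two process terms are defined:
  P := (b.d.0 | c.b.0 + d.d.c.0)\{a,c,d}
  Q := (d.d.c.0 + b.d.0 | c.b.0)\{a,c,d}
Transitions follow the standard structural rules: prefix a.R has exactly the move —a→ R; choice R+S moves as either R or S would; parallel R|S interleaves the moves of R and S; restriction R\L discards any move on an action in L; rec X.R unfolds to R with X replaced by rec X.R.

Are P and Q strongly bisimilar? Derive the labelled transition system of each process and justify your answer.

P's transition system — 2 states:
  p0 = (b.d.0 | c.b.0 + d.d.c.0)\{a,c,d} → -b-> p1
  p1 = (d.0 | c.b.0)\{a,c,d} → deadlocked
Q's transition system — 2 states:
  q0 = (d.d.c.0 + b.d.0 | c.b.0)\{a,c,d} → -b-> q1
  q1 = (d.0 | c.b.0)\{a,c,d} → deadlocked
Partition-refinement fixed point:
  B0 = {p0, q0}
  B1 = {p1, q1}
p0 ∈ B0, q0 ∈ B0 → same block

YES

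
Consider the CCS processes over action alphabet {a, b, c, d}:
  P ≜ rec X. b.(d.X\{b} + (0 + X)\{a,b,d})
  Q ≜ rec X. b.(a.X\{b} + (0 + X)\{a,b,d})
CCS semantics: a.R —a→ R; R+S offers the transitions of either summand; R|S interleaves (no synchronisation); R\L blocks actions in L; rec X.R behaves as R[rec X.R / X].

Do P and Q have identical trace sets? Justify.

NO — witness ⟨bd⟩

P's transition system — 3 states:
  s0 = rec X. b.(d.X\{b} + (0 + X)\{a,b,d}) ⊢ ··b··> s1
  s1 = d.(rec X. b.(d.X\{b} + (0 + X)\{a,b,d}))\{b} + (0 + (rec X. b.(d.X\{b} + (0 + X)\{a,b,d})))\{a,b,d} ⊢ ··d··> s2
  s2 = (rec X. b.(d.X\{b} + (0 + X)\{a,b,d}))\{b} ⊢ (no moves)
Q's transition system — 3 states:
  t0 = rec X. b.(a.X\{b} + (0 + X)\{a,b,d}) ⊢ ··b··> t1
  t1 = a.(rec X. b.(a.X\{b} + (0 + X)\{a,b,d}))\{b} + (0 + (rec X. b.(a.X\{b} + (0 + X)\{a,b,d})))\{a,b,d} ⊢ ··a··> t2
  t2 = (rec X. b.(a.X\{b} + (0 + X)\{a,b,d}))\{b} ⊢ (no moves)
Trace ⟨bd⟩ through P, begin at {s0}:
  step 1 (b): {s1}
  step 2 (d): {s2}
  P completes σ.
Trace ⟨bd⟩ through Q, begin at {t0}:
  step 1 (b): {t1}
  step 2 (d): no successor for Q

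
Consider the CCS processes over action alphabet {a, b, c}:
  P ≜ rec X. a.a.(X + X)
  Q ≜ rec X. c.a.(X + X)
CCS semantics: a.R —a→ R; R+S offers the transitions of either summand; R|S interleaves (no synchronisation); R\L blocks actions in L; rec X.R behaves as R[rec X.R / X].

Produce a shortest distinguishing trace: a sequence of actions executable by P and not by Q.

a

LTS(P): 3 reachable states
  m0 = rec X. a.a.(X + X) has moves =a=> m1
  m1 = a.((rec X. a.a.(X + X)) + (rec X. a.a.(X + X))) has moves =a=> m2
  m2 = (rec X. a.a.(X + X)) + (rec X. a.a.(X + X)) has moves =a=> m1
LTS(Q): 3 reachable states
  n0 = rec X. c.a.(X + X) has moves =c=> n1
  n1 = a.((rec X. c.a.(X + X)) + (rec X. c.a.(X + X))) has moves =a=> n2
  n2 = (rec X. c.a.(X + X)) + (rec X. c.a.(X + X)) has moves =c=> n1
Trace ⟨a⟩ through P, begin at {m0}:
  after a @ step 1: {m1}
  P completes σ.
Trace ⟨a⟩ through Q, begin at {n0}:
  after a @ step 1: ∅ (Q stuck)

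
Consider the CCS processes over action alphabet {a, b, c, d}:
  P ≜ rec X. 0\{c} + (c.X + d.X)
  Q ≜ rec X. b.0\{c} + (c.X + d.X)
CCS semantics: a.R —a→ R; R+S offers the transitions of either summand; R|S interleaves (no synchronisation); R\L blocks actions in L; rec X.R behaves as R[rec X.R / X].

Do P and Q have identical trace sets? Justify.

P's transition system — 1 states:
  u0 = rec X. 0\{c} + (c.X + d.X) | ··c··> u0, ··d··> u0
Q's transition system — 2 states:
  v0 = rec X. b.0\{c} + (c.X + d.X) | ··b··> v1, ··c··> v0, ··d··> v0
  v1 = 0\{c} | (no moves)
Trace ⟨b⟩ through Q, begin at {v0}:
  step 1 (b): {v1}
  Q completes σ.
Trace ⟨b⟩ through P, begin at {u0}:
  step 1 (b): ∅  — P cannot continue

trace-distinct — witness ⟨b⟩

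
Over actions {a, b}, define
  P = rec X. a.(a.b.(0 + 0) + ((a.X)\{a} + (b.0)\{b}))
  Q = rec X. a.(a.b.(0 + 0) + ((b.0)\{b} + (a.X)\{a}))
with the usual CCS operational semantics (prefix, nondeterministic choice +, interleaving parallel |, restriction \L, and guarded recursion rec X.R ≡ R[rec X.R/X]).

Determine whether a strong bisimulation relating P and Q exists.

Reachable graph of P (4 states):
  p0 = rec X. a.(a.b.(0 + 0) + ((a.X)\{a} + (b.0)\{b})) ⊢ --a--▸ p1
  p1 = a.b.(0 + 0) + ((a.(rec X. a.(a.b.(0 + 0) + ((a.X)\{a} + (b.0)\{b}))))\{a} + (b.0)\{b}) ⊢ --a--▸ p2
  p2 = b.(0 + 0) ⊢ --b--▸ p3
  p3 = 0 + 0 ⊢ ∅
Reachable graph of Q (4 states):
  q0 = rec X. a.(a.b.(0 + 0) + ((b.0)\{b} + (a.X)\{a})) ⊢ --a--▸ q1
  q1 = a.b.(0 + 0) + ((b.0)\{b} + (a.(rec X. a.(a.b.(0 + 0) + ((b.0)\{b} + (a.X)\{a}))))\{a}) ⊢ --a--▸ q2
  q2 = b.(0 + 0) ⊢ --b--▸ q3
  q3 = 0 + 0 ⊢ ∅
Coarsest stable partition (strong bisimilarity classes):
  B0 = {p0, q0}
  B1 = {p1, q1}
  B2 = {p2, q2}
  B3 = {p3, q3}
p0 ∈ B0, q0 ∈ B0 → same block

P ~ Q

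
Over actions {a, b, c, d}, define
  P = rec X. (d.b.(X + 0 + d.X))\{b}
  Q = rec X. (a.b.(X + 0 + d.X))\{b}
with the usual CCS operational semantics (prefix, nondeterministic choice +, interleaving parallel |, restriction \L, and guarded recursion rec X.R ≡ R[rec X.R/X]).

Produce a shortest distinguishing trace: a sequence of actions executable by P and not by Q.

d

LTS(P): 2 reachable states
  s0 = rec X. (d.b.(X + 0 + d.X))\{b} :: --d--▸ s1
  s1 = (b.((rec X. (d.b.(X + 0 + d.X))\{b}) + 0 + d.(rec X. (d.b.(X + 0 + d.X))\{b})))\{b} :: ·
LTS(Q): 2 reachable states
  t0 = rec X. (a.b.(X + 0 + d.X))\{b} :: --a--▸ t1
  t1 = (b.((rec X. (a.b.(X + 0 + d.X))\{b}) + 0 + d.(rec X. (a.b.(X + 0 + d.X))\{b})))\{b} :: ·
Run σ = ⟨d⟩ on P: start {s0}
  after d @ step 1: {s1}
  ✓ P
Run σ = ⟨d⟩ on Q: start {t0}
  after d @ step 1: ∅  — Q cannot continue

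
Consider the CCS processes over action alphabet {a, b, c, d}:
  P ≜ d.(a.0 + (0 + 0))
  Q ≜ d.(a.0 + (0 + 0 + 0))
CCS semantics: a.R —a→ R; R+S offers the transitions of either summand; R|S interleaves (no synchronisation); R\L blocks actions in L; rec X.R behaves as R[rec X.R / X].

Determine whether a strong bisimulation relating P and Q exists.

P's transition system — 3 states:
  p0 = d.(a.0 + (0 + 0)) :: ··d··> p1
  p1 = a.0 + (0 + 0) :: ··a··> p2
  p2 = 0 :: deadlocked
Q's transition system — 3 states:
  q0 = d.(a.0 + (0 + 0 + 0)) :: ··d··> q1
  q1 = a.0 + (0 + 0 + 0) :: ··a··> q2
  q2 = 0 :: deadlocked
Coarsest stable partition (strong bisimilarity classes):
  B0 = {p0, q0}
  B1 = {p1, q1}
  B2 = {p2, q2}
p0 ∈ B0, q0 ∈ B0 → same block

YES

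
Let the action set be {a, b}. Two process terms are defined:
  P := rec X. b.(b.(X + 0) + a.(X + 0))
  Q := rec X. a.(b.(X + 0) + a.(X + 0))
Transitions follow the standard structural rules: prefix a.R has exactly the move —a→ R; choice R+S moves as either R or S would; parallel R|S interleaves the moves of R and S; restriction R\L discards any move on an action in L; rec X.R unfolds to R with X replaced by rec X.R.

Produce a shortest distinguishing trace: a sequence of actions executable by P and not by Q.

P's transition system — 3 states:
  s0 = rec X. b.(b.(X + 0) + a.(X + 0)) :: —b→ s1
  s1 = b.((rec X. b.(b.(X + 0) + a.(X + 0))) + 0) + a.((rec X. b.(b.(X + 0) + a.(X + 0))) + 0) :: —a→ s2, —b→ s2
  s2 = (rec X. b.(b.(X + 0) + a.(X + 0))) + 0 :: —b→ s1
Q's transition system — 3 states:
  t0 = rec X. a.(b.(X + 0) + a.(X + 0)) :: —a→ t1
  t1 = b.((rec X. a.(b.(X + 0) + a.(X + 0))) + 0) + a.((rec X. a.(b.(X + 0) + a.(X + 0))) + 0) :: —a→ t2, —b→ t2
  t2 = (rec X. a.(b.(X + 0) + a.(X + 0))) + 0 :: —a→ t1
Run σ = ⟨b⟩ on P: start {s0}
  [1] b ⇒ {s1}
  — P admits the full trace.
Run σ = ⟨b⟩ on Q: start {t0}
  [1] b ⇒ ∅ (Q stuck)

b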